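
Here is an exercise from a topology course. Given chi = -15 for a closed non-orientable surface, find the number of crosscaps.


chi = 2 - k for closed non-orientable surfaces with k crosscaps.
-15 = 2 - k
k = 2 - (-15) = 17

17


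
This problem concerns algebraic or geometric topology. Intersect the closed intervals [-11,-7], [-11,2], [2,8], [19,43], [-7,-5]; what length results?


Intersection = [max(a_i), min(b_i)] = [19, -7].
Since 19 > -7, the intersection is empty.
Length = 0

0


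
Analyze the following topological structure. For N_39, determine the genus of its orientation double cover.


chi(N_39) = 2 - 39 = -37.
Double cover: chi(Sigma_g) = 2 * chi(N_39) = 2*(-37) = -74.
2 - 2g = -74, so g = (2 - (-74))/2 = 76/2 = 38

38


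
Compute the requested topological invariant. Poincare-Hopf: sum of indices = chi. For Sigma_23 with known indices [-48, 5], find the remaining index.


Poincare-Hopf: sum of indices = chi(M).
chi(Sigma_23) = 2 - 2*23 = -44.
Sum of known indices = -43.
x = chi - (sum known) = -44 - (-43) = -1

-1


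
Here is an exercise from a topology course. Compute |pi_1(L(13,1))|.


pi_1(L(p,q)) = Z/pZ for any q coprime to p.
|pi_1(L(13,1))| = 13

13


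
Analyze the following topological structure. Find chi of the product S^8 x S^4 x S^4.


chi is multiplicative: chi(X x Y) = chi(X) chi(Y).
Each even-dim sphere has chi = 2. There are 3 factors.
chi = 2^3 = 8

8


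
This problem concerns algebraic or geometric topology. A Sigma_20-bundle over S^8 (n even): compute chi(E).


chi(S^8) = 2 (n even), chi(Sigma_20) = 2 - 2*20 = -38.
chi(E) = 2 * (-38) = -76

-76


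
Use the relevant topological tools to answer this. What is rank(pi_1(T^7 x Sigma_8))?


pi_1(A x B) = pi_1(A) x pi_1(B); rank of abelianization = b_1.
b_1(T^7) = 7, b_1(Sigma_8) = 2*8 = 16.
b_1(product) = 7 + 16 = 23

23


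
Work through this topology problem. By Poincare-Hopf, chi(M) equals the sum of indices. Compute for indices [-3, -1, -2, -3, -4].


Poincare-Hopf: chi(M) = sum of indices of zeros.
chi = (-3) + (-1) + (-2) + (-3) + (-4) = -13

-13


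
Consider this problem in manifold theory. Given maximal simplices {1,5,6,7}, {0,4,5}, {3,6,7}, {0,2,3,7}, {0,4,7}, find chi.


Enumerate all faces; f-vector: f_0=8, f_1=17, f_2=11, f_3=2.
chi = sum (-1)^k f_k = 0

0


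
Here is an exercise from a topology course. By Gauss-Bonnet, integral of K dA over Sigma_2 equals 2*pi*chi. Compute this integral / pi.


Gauss-Bonnet: integral K dA = 2*pi*chi(M).
chi(Sigma_2) = 2 - 2*2 = -2.
(integral K dA)/pi = 2*chi = 2*(-2) = -4

-4


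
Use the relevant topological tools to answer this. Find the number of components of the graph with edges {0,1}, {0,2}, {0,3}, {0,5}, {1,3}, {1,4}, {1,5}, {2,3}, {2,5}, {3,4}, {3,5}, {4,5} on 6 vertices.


Run DFS/union-find over 6 vertices.
V = 6, E = 12.
Number of components = 1

1


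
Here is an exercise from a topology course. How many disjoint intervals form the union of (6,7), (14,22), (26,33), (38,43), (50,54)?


Sort and merge overlapping open intervals.
Merged: (6,7), (14,22), (26,33), (38,43), (50,54).
Number of components = 5

5


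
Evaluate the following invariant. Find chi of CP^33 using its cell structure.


CP^33 has one cell in each even dimension 0, 2, ..., 2*33 (33+1 cells total).
All cells are even-dimensional, so chi = number of cells.
chi = 33 + 1 = 34

34


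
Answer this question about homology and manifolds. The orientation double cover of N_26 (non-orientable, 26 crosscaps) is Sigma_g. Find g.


chi(N_26) = 2 - 26 = -24.
Double cover: chi(Sigma_g) = 2 * chi(N_26) = 2*(-24) = -48.
2 - 2g = -48, so g = (2 - (-48))/2 = 50/2 = 25

25


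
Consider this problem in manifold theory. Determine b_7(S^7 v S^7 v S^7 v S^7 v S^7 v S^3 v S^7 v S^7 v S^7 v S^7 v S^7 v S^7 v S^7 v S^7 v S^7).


For a wedge of spheres, H_k (k>0) is free on one generator per sphere of dimension k.
Spheres of dimension 7: count = 14.
b_7 = 14

14


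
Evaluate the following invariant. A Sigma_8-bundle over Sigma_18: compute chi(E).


For a fiber bundle F -> E -> B (with CW structure): chi(E) = chi(B) * chi(F).
chi(Sigma_18) = -34, chi(Sigma_8) = -14.
chi(E) = (-34) * (-14) = 476

476


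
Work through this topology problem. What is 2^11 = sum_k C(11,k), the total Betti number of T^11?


b_k(T^11) = C(11,k), so the sum over k is sum_k C(11,k) = 2^11.
Total = 2^11 = 2048

2048


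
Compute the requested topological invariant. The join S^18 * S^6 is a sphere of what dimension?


Join of spheres: S^m * S^n = S^{m+n+1}.
dim = 18 + 6 + 1 = 25

25


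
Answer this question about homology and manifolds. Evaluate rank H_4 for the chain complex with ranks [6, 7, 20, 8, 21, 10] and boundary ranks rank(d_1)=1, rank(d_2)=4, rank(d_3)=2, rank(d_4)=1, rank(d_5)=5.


rank H_k = rank(ker d_k) - rank(im d_{k+1}).
rank(ker d_4) = rank(C_4) - rank(d_4) = 21 - 1 = 20.
rank(im d_{4+1}) = 5.
rank H_4 = 20 - 5 = 15

15


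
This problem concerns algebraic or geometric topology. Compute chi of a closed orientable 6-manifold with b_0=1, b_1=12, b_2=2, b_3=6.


By Poincare duality b_k = b_{6-k}, so full Betti numbers: b_0=1, b_1=12, b_2=2, b_3=6, b_4=2, b_5=12, b_6=1.
chi = sum (-1)^k b_k = -24

-24


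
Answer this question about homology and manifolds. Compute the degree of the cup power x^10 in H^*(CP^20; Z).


|x| = 2 in H^*(CP^n).
|x^10| = 10 * |x| = 10 * 2 = 20

20


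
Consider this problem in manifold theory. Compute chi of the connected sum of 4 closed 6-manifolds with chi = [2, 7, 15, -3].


For n-manifolds: chi(A#B) = chi(A) + chi(B) - chi(S^6).
chi(S^6) = 1 + (-1)^6 = 2.
chi(#) = (sum chi_i) - (4-1)*chi(S^6) = 21 - 3*2 = 15

15


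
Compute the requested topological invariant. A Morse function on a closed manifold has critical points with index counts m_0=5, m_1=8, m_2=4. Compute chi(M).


Morse theory: chi(M) = sum_k (-1)^k m_k where m_k = #(index-k critical points).
= (5) + (-8) + (4) = 1

1


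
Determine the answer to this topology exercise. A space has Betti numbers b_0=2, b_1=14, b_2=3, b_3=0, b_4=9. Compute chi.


chi = sum_k (-1)^k b_k.
= (2) + (-14) + (3) + (0) + (9)
= 0

0


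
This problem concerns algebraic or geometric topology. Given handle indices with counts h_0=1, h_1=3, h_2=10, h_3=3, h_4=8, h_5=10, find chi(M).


Handles of index k contribute (-1)^k to chi (same as CW cells).
chi = (1) + (-3) + (10) + (-3) + (8) + (-10) = 3

3


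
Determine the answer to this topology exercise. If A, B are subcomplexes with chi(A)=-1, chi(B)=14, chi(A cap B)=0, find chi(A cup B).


chi(A cup B) = chi(A) + chi(B) - chi(A cap B)
= -1 + (14) - (0)
= 13

13


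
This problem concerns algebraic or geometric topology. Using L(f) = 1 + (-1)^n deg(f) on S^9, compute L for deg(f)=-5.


On S^9: L(f) = tr(f_0*) + (-1)^9 tr(f_9*) = 1 + (-1)^9 * deg(f).
L(f) = 1 + (-1)^9 * -5 = 1 + 5 = 6

6


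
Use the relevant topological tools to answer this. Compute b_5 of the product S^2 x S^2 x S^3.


Each S^d has Poincare polynomial 1 + t^d.
The product S^2 x S^2 x S^3 has Poincare polynomial prod(1+t^d_i).
Expanding: b_0=1, b_2=2, b_3=1, b_4=1, b_5=2, b_7=1.
b_5 = 2

2


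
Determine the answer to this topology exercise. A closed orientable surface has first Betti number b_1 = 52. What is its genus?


For a closed orientable surface: b_1 = 2g.
52 = 2g
g = 52 / 2 = 26

26


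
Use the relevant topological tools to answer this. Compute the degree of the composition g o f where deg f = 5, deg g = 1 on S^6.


Degree is multiplicative under composition: deg(g o f) = deg(g) * deg(f).
= 1 * 5 = 5

5


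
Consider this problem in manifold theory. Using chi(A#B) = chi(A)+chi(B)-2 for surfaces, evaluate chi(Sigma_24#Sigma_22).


chi(Sigma_24) = 2 - 2*24 = -46
chi(Sigma_22) = 2 - 2*22 = -42
For surfaces: chi(A#B) = chi(A) + chi(B) - 2.
chi = -46 + -42 - 2 = -90

-90


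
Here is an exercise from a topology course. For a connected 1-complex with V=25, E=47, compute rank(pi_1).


For a connected graph: rank(pi_1) = b_1 = E - V + 1 = 1 - chi.
chi = V - E = 25 - 47 = -22.
rank = 1 - (-22) = 47 - 25 + 1 = 23

23


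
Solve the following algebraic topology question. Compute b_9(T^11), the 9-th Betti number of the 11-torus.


By the Kunneth formula, b_k(T^n) = C(n,k).
b_9(T^11) = C(11,9).
C(11,9) = 11!/(9!*2!) = 55

55


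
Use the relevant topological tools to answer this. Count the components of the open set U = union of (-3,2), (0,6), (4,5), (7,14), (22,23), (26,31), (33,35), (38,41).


Sort and merge overlapping open intervals.
Merged: (-3,6), (7,14), (22,23), (26,31), (33,35), (38,41).
Number of components = 6

6


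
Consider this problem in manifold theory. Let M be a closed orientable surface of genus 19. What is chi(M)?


For a closed orientable surface of genus g: chi = 2 - 2g.
Here g = 19.
chi = 2 - 2*19 = 2 - 38 = -36

-36


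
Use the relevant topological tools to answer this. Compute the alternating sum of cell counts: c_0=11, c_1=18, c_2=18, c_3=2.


chi = sum_k (-1)^k c_k.
= (-1)^0*11 + (-1)^1*18 + (-1)^2*18 + (-1)^3*2
= (11) + (-18) + (18) + (-2)
= 9

9


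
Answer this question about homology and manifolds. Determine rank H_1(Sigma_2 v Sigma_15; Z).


For a wedge: H_1(A v B) = H_1(A) + H_1(B).
b_1(Sigma_2) = 4, b_1(Sigma_15) = 30.
b_1 = 4 + 30 = 34

34


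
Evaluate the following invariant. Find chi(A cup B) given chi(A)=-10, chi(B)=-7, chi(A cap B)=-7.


chi(A cup B) = chi(A) + chi(B) - chi(A cap B)
= -10 + (-7) - (-7)
= -10

-10


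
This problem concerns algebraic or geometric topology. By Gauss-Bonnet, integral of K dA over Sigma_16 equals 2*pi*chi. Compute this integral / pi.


Gauss-Bonnet: integral K dA = 2*pi*chi(M).
chi(Sigma_16) = 2 - 2*16 = -30.
(integral K dA)/pi = 2*chi = 2*(-30) = -60

-60


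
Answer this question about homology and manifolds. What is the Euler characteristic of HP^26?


HP^26 has one cell in each dimension 0, 4, ..., 4*26 (26+1 cells, all even-dim).
chi = 26 + 1 = 27

27


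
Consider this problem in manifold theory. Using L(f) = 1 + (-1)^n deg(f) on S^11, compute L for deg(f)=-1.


On S^11: L(f) = tr(f_0*) + (-1)^11 tr(f_11*) = 1 + (-1)^11 * deg(f).
L(f) = 1 + (-1)^11 * -1 = 1 + 1 = 2

2


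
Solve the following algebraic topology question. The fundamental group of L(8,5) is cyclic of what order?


pi_1(L(p,q)) = Z/pZ for any q coprime to p.
|pi_1(L(8,5))| = 8

8


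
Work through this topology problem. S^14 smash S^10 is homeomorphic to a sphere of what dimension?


S^m ^ S^n = S^{m+n}.
k = 14 + 10 = 24

24


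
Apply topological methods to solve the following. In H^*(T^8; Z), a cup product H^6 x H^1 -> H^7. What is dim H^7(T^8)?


Cup product: H^p x H^q -> H^{p+q}; here p+q = 6+1 = 7.
rank H^k(T^n) = C(n,k).
C(8,7) = 8

8


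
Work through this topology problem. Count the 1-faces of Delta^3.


Delta^3 has 3+1 vertices. A 1-face is a choice of 1+1 vertices.
f_1 = C(3+1, 1+1) = C(4,2) = 6

6


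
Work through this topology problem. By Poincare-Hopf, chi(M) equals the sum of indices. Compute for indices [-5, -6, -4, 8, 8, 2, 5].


Poincare-Hopf: chi(M) = sum of indices of zeros.
chi = (-5) + (-6) + (-4) + (8) + (8) + (2) + (5) = 8

8


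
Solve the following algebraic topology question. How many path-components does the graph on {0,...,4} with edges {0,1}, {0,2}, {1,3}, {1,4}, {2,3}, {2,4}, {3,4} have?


Run DFS/union-find over 5 vertices.
V = 5, E = 7.
Number of components = 1

1


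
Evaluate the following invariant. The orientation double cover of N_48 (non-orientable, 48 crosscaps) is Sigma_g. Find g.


chi(N_48) = 2 - 48 = -46.
Double cover: chi(Sigma_g) = 2 * chi(N_48) = 2*(-46) = -92.
2 - 2g = -92, so g = (2 - (-92))/2 = 94/2 = 47

47


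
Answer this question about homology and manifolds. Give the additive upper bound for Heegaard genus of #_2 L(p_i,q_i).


Heegaard genus satisfies g(A#B) <= g(A) + g(B).
Each lens space has g = 1.
Upper bound: 2 * 1 = 2

2


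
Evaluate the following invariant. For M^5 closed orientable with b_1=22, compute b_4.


Poincare duality for closed orientable n-manifolds: b_k = b_{n-k}.
Here n = 5, so b_4 = b_1 = 22

22


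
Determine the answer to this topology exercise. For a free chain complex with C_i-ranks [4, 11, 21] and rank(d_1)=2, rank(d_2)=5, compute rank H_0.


rank H_k = rank(ker d_k) - rank(im d_{k+1}).
rank(ker d_0) = rank(C_0) - rank(d_0) = 4 - 0 = 4.
rank(im d_{0+1}) = 2.
rank H_0 = 4 - 2 = 2

2


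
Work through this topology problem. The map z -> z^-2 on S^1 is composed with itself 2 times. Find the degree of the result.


deg(f) = -2. Degree is multiplicative: deg(f^2) = (deg f)^2.
deg(f^2) = (-2)^2 = 4

4


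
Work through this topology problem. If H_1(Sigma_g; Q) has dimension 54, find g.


For a closed orientable surface: b_1 = 2g.
54 = 2g
g = 54 / 2 = 27

27


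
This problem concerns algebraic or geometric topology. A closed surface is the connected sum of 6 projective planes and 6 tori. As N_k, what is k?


Since a >= 1, the sum is non-orientable; each T^2 can be replaced by RP^2 # RP^2 (since T^2#RP^2 = 3RP^2).
Total crosscaps k = 6 + 2*6 = 18.
Check via chi: chi = 6*1 + 6*0 - (6+6-1)*2 = -16 = 2 - k = -16. Consistent.

18


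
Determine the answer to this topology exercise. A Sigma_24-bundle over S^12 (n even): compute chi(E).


chi(S^12) = 2 (n even), chi(Sigma_24) = 2 - 2*24 = -46.
chi(E) = 2 * (-46) = -92

-92


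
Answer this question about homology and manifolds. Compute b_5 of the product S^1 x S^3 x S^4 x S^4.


Each S^d has Poincare polynomial 1 + t^d.
The product S^1 x S^3 x S^4 x S^4 has Poincare polynomial prod(1+t^d_i).
Expanding: b_0=1, b_1=1, b_3=1, b_4=3, b_5=2, b_7=2, b_8=3, b_9=1, b_11=1, b_12=1.
b_5 = 2

2


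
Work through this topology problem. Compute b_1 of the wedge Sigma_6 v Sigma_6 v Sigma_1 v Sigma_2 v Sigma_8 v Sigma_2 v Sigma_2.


For a wedge X v Y: reduced H_k(X v Y) = H_k(X) + H_k(Y).
Each Sigma_g contributes b_1 = 2g.
b_1 = 12 + 12 + 2 + 4 + 16 + 4 + 4 = 54

54


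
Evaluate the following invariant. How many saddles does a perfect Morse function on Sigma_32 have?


A perfect Morse function has m_k = b_k.
For Sigma_32: b_0=1, b_1=2g=64, b_2=1.
Saddles m_1 = 2g = 64

64


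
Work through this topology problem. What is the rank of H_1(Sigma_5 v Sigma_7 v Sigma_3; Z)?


For a wedge X v Y: reduced H_k(X v Y) = H_k(X) + H_k(Y).
Each Sigma_g contributes b_1 = 2g.
b_1 = 10 + 14 + 6 = 30

30


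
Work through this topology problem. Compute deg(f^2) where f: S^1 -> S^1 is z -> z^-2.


deg(f) = -2. Degree is multiplicative: deg(f^2) = (deg f)^2.
deg(f^2) = (-2)^2 = 4

4


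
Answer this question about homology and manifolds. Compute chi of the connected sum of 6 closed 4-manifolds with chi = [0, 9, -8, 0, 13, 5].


For n-manifolds: chi(A#B) = chi(A) + chi(B) - chi(S^4).
chi(S^4) = 1 + (-1)^4 = 2.
chi(#) = (sum chi_i) - (6-1)*chi(S^4) = 19 - 5*2 = 9

9


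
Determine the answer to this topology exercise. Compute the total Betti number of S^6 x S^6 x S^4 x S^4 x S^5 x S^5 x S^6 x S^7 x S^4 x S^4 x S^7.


Total Betti number is multiplicative under products.
Each S^d (d>=1) has total Betti number 2.
There are 11 sphere factors.
Total = 2^11 = 2048

2048


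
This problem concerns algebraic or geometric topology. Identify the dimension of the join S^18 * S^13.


Join of spheres: S^m * S^n = S^{m+n+1}.
dim = 18 + 13 + 1 = 32

32


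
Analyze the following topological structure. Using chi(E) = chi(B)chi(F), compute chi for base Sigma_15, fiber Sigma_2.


For a fiber bundle F -> E -> B (with CW structure): chi(E) = chi(B) * chi(F).
chi(Sigma_15) = -28, chi(Sigma_2) = -2.
chi(E) = (-28) * (-2) = 56

56


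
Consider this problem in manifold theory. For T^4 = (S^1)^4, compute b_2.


By the Kunneth formula, b_k(T^n) = C(n,k).
b_2(T^4) = C(4,2).
C(4,2) = 4!/(2!*2!) = 6

6


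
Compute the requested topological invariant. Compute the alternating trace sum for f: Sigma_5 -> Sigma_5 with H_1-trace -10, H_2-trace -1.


L(f) = tr(f_0*) - tr(f_1*) + tr(f_2*).
= 1 - (-10) + (-1)
= 10

10


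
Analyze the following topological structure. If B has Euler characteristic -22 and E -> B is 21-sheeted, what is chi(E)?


For a finite covering: chi(E) = (number of sheets) * chi(B).
chi(E) = 21 * (-22) = -462

-462


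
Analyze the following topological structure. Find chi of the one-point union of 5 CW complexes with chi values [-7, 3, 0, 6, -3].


chi(A v B) = chi(A) + chi(B) - 1 (one point identified).
For 5 spaces: chi = (sum chi_i) - (5 - 1).
sum = -1; chi = -1 - 4 = -5

-5


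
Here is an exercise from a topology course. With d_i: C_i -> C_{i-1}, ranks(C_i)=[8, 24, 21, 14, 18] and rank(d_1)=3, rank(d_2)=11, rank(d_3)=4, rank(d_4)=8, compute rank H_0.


rank H_k = rank(ker d_k) - rank(im d_{k+1}).
rank(ker d_0) = rank(C_0) - rank(d_0) = 8 - 0 = 8.
rank(im d_{0+1}) = 3.
rank H_0 = 8 - 3 = 5

5


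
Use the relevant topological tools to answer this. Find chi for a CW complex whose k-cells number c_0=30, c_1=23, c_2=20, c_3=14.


chi = sum_k (-1)^k c_k.
= (-1)^0*30 + (-1)^1*23 + (-1)^2*20 + (-1)^3*14
= (30) + (-23) + (20) + (-14)
= 13

13


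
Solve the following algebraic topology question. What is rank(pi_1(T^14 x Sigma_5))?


pi_1(A x B) = pi_1(A) x pi_1(B); rank of abelianization = b_1.
b_1(T^14) = 14, b_1(Sigma_5) = 2*5 = 10.
b_1(product) = 14 + 10 = 24

24


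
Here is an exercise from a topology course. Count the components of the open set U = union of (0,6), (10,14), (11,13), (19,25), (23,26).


Sort and merge overlapping open intervals.
Merged: (0,6), (10,14), (19,26).
Number of components = 3

3


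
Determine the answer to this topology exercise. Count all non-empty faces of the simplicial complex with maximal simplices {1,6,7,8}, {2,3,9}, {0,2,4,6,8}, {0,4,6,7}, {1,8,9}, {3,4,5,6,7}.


Each maximal simplex on m vertices has 2^m - 1 nonempty faces.
Take the union (dedupe shared faces).
Total distinct faces = 81

81


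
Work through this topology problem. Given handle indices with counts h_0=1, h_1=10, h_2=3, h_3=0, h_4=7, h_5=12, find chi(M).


Handles of index k contribute (-1)^k to chi (same as CW cells).
chi = (1) + (-10) + (3) + (0) + (7) + (-12) = -11

-11


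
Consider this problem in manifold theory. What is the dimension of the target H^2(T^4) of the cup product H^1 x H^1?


Cup product: H^p x H^q -> H^{p+q}; here p+q = 1+1 = 2.
rank H^k(T^n) = C(n,k).
C(4,2) = 6

6


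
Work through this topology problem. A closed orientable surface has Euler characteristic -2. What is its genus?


chi = 2 - 2g for closed orientable surfaces.
-2 = 2 - 2g
2g = 2 - (-2) = 4
g = 2

2


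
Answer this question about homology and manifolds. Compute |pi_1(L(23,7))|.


pi_1(L(p,q)) = Z/pZ for any q coprime to p.
|pi_1(L(23,7))| = 23

23


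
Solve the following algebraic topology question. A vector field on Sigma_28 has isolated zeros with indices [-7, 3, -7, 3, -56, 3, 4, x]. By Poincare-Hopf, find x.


Poincare-Hopf: sum of indices = chi(M).
chi(Sigma_28) = 2 - 2*28 = -54.
Sum of known indices = -57.
x = chi - (sum known) = -54 - (-57) = 3

3


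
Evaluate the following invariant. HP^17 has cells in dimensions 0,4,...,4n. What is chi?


HP^17 has one cell in each dimension 0, 4, ..., 4*17 (17+1 cells, all even-dim).
chi = 17 + 1 = 18

18


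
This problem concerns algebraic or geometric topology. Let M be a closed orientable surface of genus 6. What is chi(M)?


For a closed orientable surface of genus g: chi = 2 - 2g.
Here g = 6.
chi = 2 - 2*6 = 2 - 12 = -10

-10


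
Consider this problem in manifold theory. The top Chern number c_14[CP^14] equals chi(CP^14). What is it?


For any closed oriented manifold, <e(TM),[M]> = chi(M).
chi(CP^14) = 14+1 = 15

15


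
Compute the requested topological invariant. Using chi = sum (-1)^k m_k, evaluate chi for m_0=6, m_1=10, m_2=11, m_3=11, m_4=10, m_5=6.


Morse theory: chi(M) = sum_k (-1)^k m_k where m_k = #(index-k critical points).
= (6) + (-10) + (11) + (-11) + (10) + (-6) = 0

0


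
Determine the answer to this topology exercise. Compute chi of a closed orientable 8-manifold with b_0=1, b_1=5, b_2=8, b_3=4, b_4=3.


By Poincare duality b_k = b_{8-k}, so full Betti numbers: b_0=1, b_1=5, b_2=8, b_3=4, b_4=3, b_5=4, b_6=8, b_7=5, b_8=1.
chi = sum (-1)^k b_k = 3

3


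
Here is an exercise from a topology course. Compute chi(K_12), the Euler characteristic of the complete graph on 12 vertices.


K_12: V = 12, E = C(12,2) = 66.
chi = V - E = 12 - 66 = -54

-54


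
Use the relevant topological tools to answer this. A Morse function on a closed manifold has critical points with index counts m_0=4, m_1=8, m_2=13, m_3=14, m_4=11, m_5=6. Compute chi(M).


Morse theory: chi(M) = sum_k (-1)^k m_k where m_k = #(index-k critical points).
= (4) + (-8) + (13) + (-14) + (11) + (-6) = 0

0


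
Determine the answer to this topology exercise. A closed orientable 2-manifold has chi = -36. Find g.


chi = 2 - 2g for closed orientable surfaces.
-36 = 2 - 2g
2g = 2 - (-36) = 38
g = 19

19


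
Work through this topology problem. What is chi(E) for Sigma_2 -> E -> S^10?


chi(S^10) = 2 (n even), chi(Sigma_2) = 2 - 2*2 = -2.
chi(E) = 2 * (-2) = -4

-4


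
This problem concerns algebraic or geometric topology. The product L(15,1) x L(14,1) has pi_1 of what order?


pi_1(X x Y) = pi_1(X) x pi_1(Y).
pi_1(L(15,1)) = Z/15, pi_1(L(14,1)) = Z/14.
|Z/15 x Z/14| = 15 * 14 = 210

210


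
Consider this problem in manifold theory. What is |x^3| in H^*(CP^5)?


|x| = 2 in H^*(CP^n).
|x^3| = 3 * |x| = 3 * 2 = 6

6


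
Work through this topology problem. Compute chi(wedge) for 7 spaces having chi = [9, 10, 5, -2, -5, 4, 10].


chi(A v B) = chi(A) + chi(B) - 1 (one point identified).
For 7 spaces: chi = (sum chi_i) - (7 - 1).
sum = 31; chi = 31 - 6 = 25

25


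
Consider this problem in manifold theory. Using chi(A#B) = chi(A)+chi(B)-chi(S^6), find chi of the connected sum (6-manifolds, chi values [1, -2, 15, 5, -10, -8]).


For n-manifolds: chi(A#B) = chi(A) + chi(B) - chi(S^6).
chi(S^6) = 1 + (-1)^6 = 2.
chi(#) = (sum chi_i) - (6-1)*chi(S^6) = 1 - 5*2 = -9

-9


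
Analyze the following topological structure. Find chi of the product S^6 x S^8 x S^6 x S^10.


chi is multiplicative: chi(X x Y) = chi(X) chi(Y).
Each even-dim sphere has chi = 2. There are 4 factors.
chi = 2^4 = 16

16


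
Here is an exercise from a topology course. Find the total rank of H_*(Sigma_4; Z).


For Sigma_4: b_0 = 1, b_1 = 2g = 8, b_2 = 1.
Total = 1 + 8 + 1 = 10

10


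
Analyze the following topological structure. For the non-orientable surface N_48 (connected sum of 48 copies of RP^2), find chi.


For a non-orientable closed surface with k crosscaps: chi = 2 - k.
Here k = 48.
chi = 2 - 48 = -46

-46


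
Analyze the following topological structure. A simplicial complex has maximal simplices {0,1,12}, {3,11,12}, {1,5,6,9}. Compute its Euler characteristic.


Enumerate all faces; f-vector: f_0=8, f_1=12, f_2=6, f_3=1.
chi = sum (-1)^k f_k = 1

1


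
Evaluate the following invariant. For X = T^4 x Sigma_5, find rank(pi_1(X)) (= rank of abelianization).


pi_1(A x B) = pi_1(A) x pi_1(B); rank of abelianization = b_1.
b_1(T^4) = 4, b_1(Sigma_5) = 2*5 = 10.
b_1(product) = 4 + 10 = 14

14


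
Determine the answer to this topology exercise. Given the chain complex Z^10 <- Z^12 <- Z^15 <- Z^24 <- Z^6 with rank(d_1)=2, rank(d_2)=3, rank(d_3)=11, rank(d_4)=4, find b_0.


rank H_k = rank(ker d_k) - rank(im d_{k+1}).
rank(ker d_0) = rank(C_0) - rank(d_0) = 10 - 0 = 10.
rank(im d_{0+1}) = 2.
rank H_0 = 10 - 2 = 8

8


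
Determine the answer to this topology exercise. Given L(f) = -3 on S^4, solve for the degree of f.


L(f) = 1 + (-1)^4 deg(f) on S^4.
-3 = 1 + (-1)^4 * deg(f)
(-1)^4 * deg(f) = -4
deg(f) = -4

-4


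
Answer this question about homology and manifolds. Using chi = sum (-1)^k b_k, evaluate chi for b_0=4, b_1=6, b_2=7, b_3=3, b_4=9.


chi = sum_k (-1)^k b_k.
= (4) + (-6) + (7) + (-3) + (9)
= 11

11


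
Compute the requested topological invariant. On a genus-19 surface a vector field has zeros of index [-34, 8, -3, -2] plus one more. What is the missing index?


Poincare-Hopf: sum of indices = chi(M).
chi(Sigma_19) = 2 - 2*19 = -36.
Sum of known indices = -31.
x = chi - (sum known) = -36 - (-31) = -5

-5


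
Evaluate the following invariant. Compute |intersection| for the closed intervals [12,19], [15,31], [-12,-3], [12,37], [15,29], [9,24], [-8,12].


Intersection = [max(a_i), min(b_i)] = [15, -3].
Since 15 > -3, the intersection is empty.
Length = 0

0


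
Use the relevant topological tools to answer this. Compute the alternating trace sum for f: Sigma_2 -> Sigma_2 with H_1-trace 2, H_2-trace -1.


L(f) = tr(f_0*) - tr(f_1*) + tr(f_2*).
= 1 - (2) + (-1)
= -2

-2


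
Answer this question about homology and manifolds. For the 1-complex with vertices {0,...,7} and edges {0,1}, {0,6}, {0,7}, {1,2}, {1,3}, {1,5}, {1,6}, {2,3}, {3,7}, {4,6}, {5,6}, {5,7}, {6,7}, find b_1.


b_1 = E - V + (number of components).
E = 13, V = 8, components = 1.
b_1 = 13 - 8 + 1 = 6

6


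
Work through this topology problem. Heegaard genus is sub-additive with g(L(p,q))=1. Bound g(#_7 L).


Heegaard genus satisfies g(A#B) <= g(A) + g(B).
Each lens space has g = 1.
Upper bound: 7 * 1 = 7

7


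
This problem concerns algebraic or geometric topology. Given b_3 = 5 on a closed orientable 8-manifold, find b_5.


Poincare duality for closed orientable n-manifolds: b_k = b_{n-k}.
Here n = 8, so b_5 = b_3 = 5

5


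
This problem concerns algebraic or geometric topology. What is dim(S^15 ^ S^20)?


S^m ^ S^n = S^{m+n}.
k = 15 + 20 = 35

35


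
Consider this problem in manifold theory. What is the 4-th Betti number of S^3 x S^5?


Each S^d has Poincare polynomial 1 + t^d.
The product S^3 x S^5 has Poincare polynomial prod(1+t^d_i).
Expanding: b_0=1, b_3=1, b_5=1, b_8=1.
b_4 = 0

0


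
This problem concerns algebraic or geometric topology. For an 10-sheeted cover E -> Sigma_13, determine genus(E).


For an n-sheeted cover: chi(E) = n * chi(B).
chi(Sigma_13) = 2 - 2*13 = -24.
chi(E) = 10 * (-24) = -240.
genus(E) = (2 - chi(E))/2 = (2 - (-240))/2 = 242/2 = 121

121


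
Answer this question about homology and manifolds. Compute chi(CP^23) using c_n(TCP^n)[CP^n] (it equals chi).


For any closed oriented manifold, <e(TM),[M]> = chi(M).
chi(CP^23) = 23+1 = 24

24


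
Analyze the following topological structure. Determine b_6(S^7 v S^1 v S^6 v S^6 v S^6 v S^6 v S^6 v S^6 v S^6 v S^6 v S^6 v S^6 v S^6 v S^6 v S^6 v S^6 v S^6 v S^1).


For a wedge of spheres, H_k (k>0) is free on one generator per sphere of dimension k.
Spheres of dimension 6: count = 15.
b_6 = 15

15


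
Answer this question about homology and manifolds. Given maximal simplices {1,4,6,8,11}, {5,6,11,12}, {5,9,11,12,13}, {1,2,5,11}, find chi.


Enumerate all faces; f-vector: f_0=10, f_1=26, f_2=27, f_3=12, f_4=2.
chi = sum (-1)^k f_k = 1

1


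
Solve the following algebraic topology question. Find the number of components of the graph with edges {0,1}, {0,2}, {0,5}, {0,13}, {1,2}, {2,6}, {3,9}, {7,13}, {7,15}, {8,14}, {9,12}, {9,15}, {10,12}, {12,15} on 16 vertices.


Run DFS/union-find over 16 vertices.
V = 16, E = 14.
Number of components = 4

4


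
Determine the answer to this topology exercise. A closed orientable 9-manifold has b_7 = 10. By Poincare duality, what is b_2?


Poincare duality for closed orientable n-manifolds: b_k = b_{n-k}.
Here n = 9, so b_2 = b_7 = 10

10


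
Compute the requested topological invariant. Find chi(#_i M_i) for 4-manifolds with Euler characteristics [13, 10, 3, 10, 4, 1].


For n-manifolds: chi(A#B) = chi(A) + chi(B) - chi(S^4).
chi(S^4) = 1 + (-1)^4 = 2.
chi(#) = (sum chi_i) - (6-1)*chi(S^4) = 41 - 5*2 = 31

31


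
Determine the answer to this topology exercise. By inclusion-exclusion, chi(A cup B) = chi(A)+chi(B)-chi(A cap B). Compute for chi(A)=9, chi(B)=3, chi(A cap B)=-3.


chi(A cup B) = chi(A) + chi(B) - chi(A cap B)
= 9 + (3) - (-3)
= 15

15


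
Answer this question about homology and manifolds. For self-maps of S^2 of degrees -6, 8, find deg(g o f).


Degree is multiplicative under composition: deg(g o f) = deg(g) * deg(f).
= 8 * -6 = -48

-48


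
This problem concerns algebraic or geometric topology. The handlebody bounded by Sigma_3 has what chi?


A genus-g handlebody deformation retracts to a wedge of g circles.
chi(vee_g S^1) = 1 - g.
chi(H_3) = 1 - 3 = -2

-2


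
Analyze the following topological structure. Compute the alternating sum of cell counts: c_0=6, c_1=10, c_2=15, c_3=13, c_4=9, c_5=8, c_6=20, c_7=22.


chi = sum_k (-1)^k c_k.
= (-1)^0*6 + (-1)^1*10 + (-1)^2*15 + (-1)^3*13 + (-1)^4*9 + (-1)^5*8 + (-1)^6*20 + (-1)^7*22
= (6) + (-10) + (15) + (-13) + (9) + (-8) + (20) + (-22)
= -3

-3


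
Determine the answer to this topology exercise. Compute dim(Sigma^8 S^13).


Each suspension raises dimension by 1: Sigma S^n = S^{n+1}.
Sigma^8 S^13 = S^{13+8} = S^21

21


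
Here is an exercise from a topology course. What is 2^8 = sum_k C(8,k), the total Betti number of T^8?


b_k(T^8) = C(8,k), so the sum over k is sum_k C(8,k) = 2^8.
Total = 2^8 = 256

256


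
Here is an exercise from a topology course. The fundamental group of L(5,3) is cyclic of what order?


pi_1(L(p,q)) = Z/pZ for any q coprime to p.
|pi_1(L(5,3))| = 5

5


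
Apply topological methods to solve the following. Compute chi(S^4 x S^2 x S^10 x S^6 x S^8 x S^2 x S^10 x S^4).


chi is multiplicative: chi(X x Y) = chi(X) chi(Y).
Each even-dim sphere has chi = 2. There are 8 factors.
chi = 2^8 = 256

256


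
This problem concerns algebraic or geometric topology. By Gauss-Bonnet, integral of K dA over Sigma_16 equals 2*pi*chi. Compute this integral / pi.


Gauss-Bonnet: integral K dA = 2*pi*chi(M).
chi(Sigma_16) = 2 - 2*16 = -30.
(integral K dA)/pi = 2*chi = 2*(-30) = -60

-60


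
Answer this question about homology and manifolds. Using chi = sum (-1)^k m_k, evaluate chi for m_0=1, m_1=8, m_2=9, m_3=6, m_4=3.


Morse theory: chi(M) = sum_k (-1)^k m_k where m_k = #(index-k critical points).
= (1) + (-8) + (9) + (-6) + (3) = -1

-1


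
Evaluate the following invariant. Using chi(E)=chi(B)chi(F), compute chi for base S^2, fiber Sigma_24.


chi(S^2) = 2 (n even), chi(Sigma_24) = 2 - 2*24 = -46.
chi(E) = 2 * (-46) = -92

-92


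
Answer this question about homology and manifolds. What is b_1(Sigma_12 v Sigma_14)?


For a wedge: H_1(A v B) = H_1(A) + H_1(B).
b_1(Sigma_12) = 24, b_1(Sigma_14) = 28.
b_1 = 24 + 28 = 52

52


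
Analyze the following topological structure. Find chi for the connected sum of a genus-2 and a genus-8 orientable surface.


chi(Sigma_2) = 2 - 2*2 = -2
chi(Sigma_8) = 2 - 2*8 = -14
For surfaces: chi(A#B) = chi(A) + chi(B) - 2.
chi = -2 + -14 - 2 = -18

-18


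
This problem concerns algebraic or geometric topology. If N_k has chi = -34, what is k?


chi = 2 - k for closed non-orientable surfaces with k crosscaps.
-34 = 2 - k
k = 2 - (-34) = 36

36


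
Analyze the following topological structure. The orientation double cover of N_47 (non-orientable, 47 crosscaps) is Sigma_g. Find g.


chi(N_47) = 2 - 47 = -45.
Double cover: chi(Sigma_g) = 2 * chi(N_47) = 2*(-45) = -90.
2 - 2g = -90, so g = (2 - (-90))/2 = 92/2 = 46

46


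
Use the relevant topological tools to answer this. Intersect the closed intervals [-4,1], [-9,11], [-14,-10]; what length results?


Intersection = [max(a_i), min(b_i)] = [-4, -10].
Since -4 > -10, the intersection is empty.
Length = 0

0


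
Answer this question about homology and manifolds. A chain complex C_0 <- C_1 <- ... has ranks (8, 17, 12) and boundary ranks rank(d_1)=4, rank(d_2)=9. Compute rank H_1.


rank H_k = rank(ker d_k) - rank(im d_{k+1}).
rank(ker d_1) = rank(C_1) - rank(d_1) = 17 - 4 = 13.
rank(im d_{1+1}) = 9.
rank H_1 = 13 - 9 = 4

4


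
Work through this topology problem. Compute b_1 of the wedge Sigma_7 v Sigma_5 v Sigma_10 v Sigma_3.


For a wedge X v Y: reduced H_k(X v Y) = H_k(X) + H_k(Y).
Each Sigma_g contributes b_1 = 2g.
b_1 = 14 + 10 + 20 + 6 = 50

50


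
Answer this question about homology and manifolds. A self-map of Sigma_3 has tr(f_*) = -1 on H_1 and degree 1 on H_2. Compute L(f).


L(f) = tr(f_0*) - tr(f_1*) + tr(f_2*).
= 1 - (-1) + (1)
= 3

3


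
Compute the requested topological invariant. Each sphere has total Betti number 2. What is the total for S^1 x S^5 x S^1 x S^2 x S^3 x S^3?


Total Betti number is multiplicative under products.
Each S^d (d>=1) has total Betti number 2.
There are 6 sphere factors.
Total = 2^6 = 64

64


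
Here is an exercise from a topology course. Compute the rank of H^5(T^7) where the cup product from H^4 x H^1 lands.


Cup product: H^p x H^q -> H^{p+q}; here p+q = 4+1 = 5.
rank H^k(T^n) = C(n,k).
C(7,5) = 21

21


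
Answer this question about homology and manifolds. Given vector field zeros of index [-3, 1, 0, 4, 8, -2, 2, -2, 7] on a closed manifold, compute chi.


Poincare-Hopf: chi(M) = sum of indices of zeros.
chi = (-3) + (1) + (0) + (4) + (8) + (-2) + (2) + (-2) + (7) = 15

15


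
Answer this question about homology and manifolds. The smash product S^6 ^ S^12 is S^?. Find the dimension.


S^m ^ S^n = S^{m+n}.
k = 6 + 12 = 18

18


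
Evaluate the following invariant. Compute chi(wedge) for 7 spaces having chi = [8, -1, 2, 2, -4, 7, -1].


chi(A v B) = chi(A) + chi(B) - 1 (one point identified).
For 7 spaces: chi = (sum chi_i) - (7 - 1).
sum = 13; chi = 13 - 6 = 7

7


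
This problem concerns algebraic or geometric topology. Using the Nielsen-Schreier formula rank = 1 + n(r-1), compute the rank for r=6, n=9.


Nielsen-Schreier: an index-n subgroup of F_r is free of rank 1 + n(r-1).
Equivalently: chi(cover) = n*chi(base); chi(vee_r S^1) = 1 - 6 = -5.
chi(E) = 9*(-5) = -45; rank = 1 - chi(E) = 1 - (-45) = 46.
rank = 1 + 9*(6-1) = 1 + 45 = 46

46


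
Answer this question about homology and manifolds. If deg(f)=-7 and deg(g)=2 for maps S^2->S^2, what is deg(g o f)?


Degree is multiplicative under composition: deg(g o f) = deg(g) * deg(f).
= 2 * -7 = -14

-14


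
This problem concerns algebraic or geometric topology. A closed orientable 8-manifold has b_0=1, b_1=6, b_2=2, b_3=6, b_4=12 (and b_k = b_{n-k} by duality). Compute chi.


By Poincare duality b_k = b_{8-k}, so full Betti numbers: b_0=1, b_1=6, b_2=2, b_3=6, b_4=12, b_5=6, b_6=2, b_7=6, b_8=1.
chi = sum (-1)^k b_k = -6

-6


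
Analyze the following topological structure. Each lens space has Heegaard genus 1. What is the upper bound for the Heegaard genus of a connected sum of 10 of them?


Heegaard genus satisfies g(A#B) <= g(A) + g(B).
Each lens space has g = 1.
Upper bound: 10 * 1 = 10

10


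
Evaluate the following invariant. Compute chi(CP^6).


CP^6 has one cell in each even dimension 0, 2, ..., 2*6 (6+1 cells total).
All cells are even-dimensional, so chi = number of cells.
chi = 6 + 1 = 7

7


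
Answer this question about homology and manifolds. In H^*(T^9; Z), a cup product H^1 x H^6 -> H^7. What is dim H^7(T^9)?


Cup product: H^p x H^q -> H^{p+q}; here p+q = 1+6 = 7.
rank H^k(T^n) = C(n,k).
C(9,7) = 36

36


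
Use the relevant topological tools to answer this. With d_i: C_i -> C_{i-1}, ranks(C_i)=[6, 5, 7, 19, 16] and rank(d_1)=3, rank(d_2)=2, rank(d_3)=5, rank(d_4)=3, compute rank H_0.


rank H_k = rank(ker d_k) - rank(im d_{k+1}).
rank(ker d_0) = rank(C_0) - rank(d_0) = 6 - 0 = 6.
rank(im d_{0+1}) = 3.
rank H_0 = 6 - 3 = 3

3


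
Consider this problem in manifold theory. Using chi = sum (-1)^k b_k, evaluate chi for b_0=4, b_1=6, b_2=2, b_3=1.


chi = sum_k (-1)^k b_k.
= (4) + (-6) + (2) + (-1)
= -1

-1


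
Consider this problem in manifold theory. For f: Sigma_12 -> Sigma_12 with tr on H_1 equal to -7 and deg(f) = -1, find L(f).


L(f) = tr(f_0*) - tr(f_1*) + tr(f_2*).
= 1 - (-7) + (-1)
= 7

7


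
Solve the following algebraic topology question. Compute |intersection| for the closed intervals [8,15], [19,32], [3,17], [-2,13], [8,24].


Intersection = [max(a_i), min(b_i)] = [19, 13].
Since 19 > 13, the intersection is empty.
Length = 0

0


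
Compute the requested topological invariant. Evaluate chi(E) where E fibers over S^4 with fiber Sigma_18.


chi(S^4) = 2 (n even), chi(Sigma_18) = 2 - 2*18 = -34.
chi(E) = 2 * (-34) = -68

-68


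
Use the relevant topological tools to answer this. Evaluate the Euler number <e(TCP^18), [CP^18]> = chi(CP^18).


For any closed oriented manifold, <e(TM),[M]> = chi(M).
chi(CP^18) = 18+1 = 19

19


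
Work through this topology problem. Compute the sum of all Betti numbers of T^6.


b_k(T^6) = C(6,k), so the sum over k is sum_k C(6,k) = 2^6.
Total = 2^6 = 64

64


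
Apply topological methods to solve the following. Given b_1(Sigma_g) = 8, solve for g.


For a closed orientable surface: b_1 = 2g.
8 = 2g
g = 8 / 2 = 4

4


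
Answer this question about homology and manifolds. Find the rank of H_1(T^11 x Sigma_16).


pi_1(A x B) = pi_1(A) x pi_1(B); rank of abelianization = b_1.
b_1(T^11) = 11, b_1(Sigma_16) = 2*16 = 32.
b_1(product) = 11 + 32 = 43

43


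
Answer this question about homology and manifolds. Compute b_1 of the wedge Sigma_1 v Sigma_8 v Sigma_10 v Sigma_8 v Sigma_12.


For a wedge X v Y: reduced H_k(X v Y) = H_k(X) + H_k(Y).
Each Sigma_g contributes b_1 = 2g.
b_1 = 2 + 16 + 20 + 16 + 24 = 78

78


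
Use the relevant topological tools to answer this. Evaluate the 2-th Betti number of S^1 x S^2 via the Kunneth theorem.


Each S^d has Poincare polynomial 1 + t^d.
The product S^1 x S^2 has Poincare polynomial prod(1+t^d_i).
Expanding: b_0=1, b_1=1, b_2=1, b_3=1.
b_2 = 1

1


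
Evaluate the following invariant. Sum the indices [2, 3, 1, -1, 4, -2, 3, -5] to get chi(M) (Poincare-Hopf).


Poincare-Hopf: chi(M) = sum of indices of zeros.
chi = (2) + (3) + (1) + (-1) + (4) + (-2) + (3) + (-5) = 5

5


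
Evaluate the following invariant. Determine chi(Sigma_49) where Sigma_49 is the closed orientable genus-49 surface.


For a closed orientable surface of genus g: chi = 2 - 2g.
Here g = 49.
chi = 2 - 2*49 = 2 - 98 = -96

-96


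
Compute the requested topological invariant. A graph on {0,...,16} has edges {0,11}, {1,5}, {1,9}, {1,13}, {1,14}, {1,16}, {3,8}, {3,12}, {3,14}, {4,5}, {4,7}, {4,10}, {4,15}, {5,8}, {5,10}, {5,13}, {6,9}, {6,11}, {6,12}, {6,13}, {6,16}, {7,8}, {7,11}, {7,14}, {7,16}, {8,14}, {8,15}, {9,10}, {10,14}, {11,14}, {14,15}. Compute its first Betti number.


b_1 = E - V + (number of components).
E = 31, V = 17, components = 2.
b_1 = 31 - 17 + 2 = 16

16


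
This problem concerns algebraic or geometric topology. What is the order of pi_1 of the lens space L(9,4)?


pi_1(L(p,q)) = Z/pZ for any q coprime to p.
|pi_1(L(9,4))| = 9

9


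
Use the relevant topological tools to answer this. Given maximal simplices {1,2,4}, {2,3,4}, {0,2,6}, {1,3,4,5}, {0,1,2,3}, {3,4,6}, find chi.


Enumerate all faces; f-vector: f_0=7, f_1=16, f_2=12, f_3=2.
chi = sum (-1)^k f_k = 1

1


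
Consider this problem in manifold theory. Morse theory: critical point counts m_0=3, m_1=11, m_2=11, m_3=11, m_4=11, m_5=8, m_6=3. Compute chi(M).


Morse theory: chi(M) = sum_k (-1)^k m_k where m_k = #(index-k critical points).
= (3) + (-11) + (11) + (-11) + (11) + (-8) + (3) = -2

-2


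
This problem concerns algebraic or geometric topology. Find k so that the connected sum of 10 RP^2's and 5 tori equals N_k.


Since a >= 1, the sum is non-orientable; each T^2 can be replaced by RP^2 # RP^2 (since T^2#RP^2 = 3RP^2).
Total crosscaps k = 10 + 2*5 = 20.
Check via chi: chi = 10*1 + 5*0 - (10+5-1)*2 = -18 = 2 - k = -18. Consistent.

20
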